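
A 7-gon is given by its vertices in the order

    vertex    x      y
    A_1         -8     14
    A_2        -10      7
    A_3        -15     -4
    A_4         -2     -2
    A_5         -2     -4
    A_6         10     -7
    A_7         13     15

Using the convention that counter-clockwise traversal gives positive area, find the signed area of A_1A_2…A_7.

Apply the surveyor's formula: 2A = Σ (x_i·y_{i+1} − x_{i+1}·y_i), indices taken mod 7.
A_1→A_2: (-8)(7) − (-10)(14) = 84
A_2→A_3: (-10)(-4) − (-15)(7) = 145
A_3→A_4: (-15)(-2) − (-2)(-4) = 22
A_4→A_5: (-2)(-4) − (-2)(-2) = 4
A_5→A_6: (-2)(-7) − (10)(-4) = 54
A_6→A_7: (10)(15) − (13)(-7) = 241
A_7→A_1: (13)(14) − (-8)(15) = 302
Σ = 852
Signed area = Σ/2 = 426 (positive ⇒ counter-clockwise traversal).

426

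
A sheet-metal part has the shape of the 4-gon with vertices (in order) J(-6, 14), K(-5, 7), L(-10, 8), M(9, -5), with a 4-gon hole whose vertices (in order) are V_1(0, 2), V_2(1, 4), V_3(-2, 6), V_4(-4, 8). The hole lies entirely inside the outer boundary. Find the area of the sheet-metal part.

Outer boundary:
Apply Gauss's area formula: 2A = Σ (x_i·y_{i+1} − x_{i+1}·y_i), indices taken mod 4.
Cross-terms: 28, 30, -22, 96  ⇒  Σ = 132
Area = |Σ|/2 = 66.
Hole:
Cross-terms: -2, 14, 8, -8  ⇒  Σ = 12
Area = |Σ|/2 = 6.
Net area = 66 − 6 = 60.

60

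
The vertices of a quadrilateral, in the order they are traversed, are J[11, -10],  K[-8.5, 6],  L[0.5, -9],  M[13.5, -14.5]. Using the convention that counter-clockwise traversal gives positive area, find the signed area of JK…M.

96.625

Cross-terms: -19, 73.5, 114.25, 24.5  ⇒  Σ = 193.25
Signed area = Σ/2 = 96.625 (positive ⇒ counter-clockwise traversal).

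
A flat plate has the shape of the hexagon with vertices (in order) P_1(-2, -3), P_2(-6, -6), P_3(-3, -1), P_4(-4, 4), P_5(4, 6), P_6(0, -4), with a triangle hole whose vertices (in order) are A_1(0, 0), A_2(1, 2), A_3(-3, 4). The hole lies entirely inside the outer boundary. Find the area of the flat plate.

Outer boundary:
P_1→P_2: (-2)(-6) − (-6)(-3) = -6
P_2→P_3: (-6)(-1) − (-3)(-6) = -12
P_3→P_4: (-3)(4) − (-4)(-1) = -16
P_4→P_5: (-4)(6) − (4)(4) = -40
P_5→P_6: (4)(-4) − (0)(6) = -16
P_6→P_1: (0)(-3) − (-2)(-4) = -8
Σ = -98
Area = |Σ|/2 = 49.
Hole:
A_1→A_2: (0)(2) − (1)(0) = 0
A_2→A_3: (1)(4) − (-3)(2) = 10
A_3→A_1: (-3)(0) − (0)(4) = 0
Σ = 10
Area = |Σ|/2 = 5.
Net area = 49 − 5 = 44.

44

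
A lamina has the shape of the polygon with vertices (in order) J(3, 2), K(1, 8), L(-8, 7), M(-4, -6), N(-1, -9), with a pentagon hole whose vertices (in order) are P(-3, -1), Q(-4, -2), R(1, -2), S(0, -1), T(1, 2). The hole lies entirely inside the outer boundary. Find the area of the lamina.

Outer boundary:
Cross-terms: 22, 71, 76, 30, 25  ⇒  Σ = 224
Area = |Σ|/2 = 112.
Hole:
Apply the shoelace (surveyor's) formula: 2A = Σ (x_i·y_{i+1} − x_{i+1}·y_i), indices taken mod 5.
Σ = (2) + (10) + (-1) + (1) + (5) = 17
Area = |Σ|/2 = 8.5.
Net area = 112 − 8.5 = 103.5.

103.5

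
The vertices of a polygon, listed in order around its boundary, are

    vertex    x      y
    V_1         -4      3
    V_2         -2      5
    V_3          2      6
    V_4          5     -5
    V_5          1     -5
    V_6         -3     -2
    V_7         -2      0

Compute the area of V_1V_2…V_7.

Σ = (-14) + (-22) + (-40) + (-20) + (-17) + (-4) + (-6) = -123
Area = |Σ|/2 = 61.5.

61.5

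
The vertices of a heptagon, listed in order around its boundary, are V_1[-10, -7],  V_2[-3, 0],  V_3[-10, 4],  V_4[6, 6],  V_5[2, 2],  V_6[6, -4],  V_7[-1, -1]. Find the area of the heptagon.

75

Apply the shoelace (surveyor's) formula: 2A = Σ (x_i·y_{i+1} − x_{i+1}·y_i), indices taken mod 7.
Σ = (-21) + (-12) + (-84) + (0) + (-20) + (-10) + (-3) = -150
Area = |Σ|/2 = 75.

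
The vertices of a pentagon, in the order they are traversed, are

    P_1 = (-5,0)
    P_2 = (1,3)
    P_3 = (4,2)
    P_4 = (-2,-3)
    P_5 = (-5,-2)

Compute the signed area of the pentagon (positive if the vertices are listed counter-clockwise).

-27

Apply Gauss's area formula: 2A = Σ (x_i·y_{i+1} − x_{i+1}·y_i), indices taken mod 5.
Σ = (-15) + (-10) + (-8) + (-11) + (-10) = -54
Signed area = Σ/2 = -27 (negative ⇒ clockwise traversal).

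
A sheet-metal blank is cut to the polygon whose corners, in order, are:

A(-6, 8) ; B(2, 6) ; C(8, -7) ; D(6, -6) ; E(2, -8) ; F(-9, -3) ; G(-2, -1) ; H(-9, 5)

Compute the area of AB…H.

Apply Gauss's area formula: 2A = Σ (x_i·y_{i+1} − x_{i+1}·y_i), indices taken mod 8.
Σ = (-52) + (-62) + (-6) + (-36) + (-78) + (3) + (-19) + (-42) = -292
Area = |Σ|/2 = 146.

146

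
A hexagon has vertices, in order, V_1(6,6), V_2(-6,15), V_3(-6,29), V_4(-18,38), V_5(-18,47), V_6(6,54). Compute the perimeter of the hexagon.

|V_1V_2| = √((-12)² + (9)²) = √225 = 15
|V_2V_3| = √((0)² + (14)²) = √196 = 14
|V_3V_4| = √((-12)² + (9)²) = √225 = 15
|V_4V_5| = √((0)² + (9)²) = √81 = 9
|V_5V_6| = √((24)² + (7)²) = √625 = 25
|V_6V_1| = √((0)² + (-48)²) = √2304 = 48
Perimeter = 15 + 14 + 15 + 9 + 25 + 48 = 126.

126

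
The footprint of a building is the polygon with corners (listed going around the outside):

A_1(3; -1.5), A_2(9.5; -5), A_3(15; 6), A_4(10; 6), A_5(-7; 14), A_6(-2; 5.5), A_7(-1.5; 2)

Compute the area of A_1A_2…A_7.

166.625

Apply the shoelace formula: 2A = Σ (x_i·y_{i+1} − x_{i+1}·y_i), indices taken mod 7.
Σ = (-0.75) + (132) + (30) + (182) + (-10.5) + (4.25) + (-3.75) = 333.25
Area = |Σ|/2 = 166.625.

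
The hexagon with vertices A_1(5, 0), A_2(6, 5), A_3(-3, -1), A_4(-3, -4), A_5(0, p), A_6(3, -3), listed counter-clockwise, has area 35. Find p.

-2

Write out the shoelace sum; only the two edges meeting at A_5 involve p:
2·Area = [((-3)·p − 0·(-4)) + (0·(-3) − 3·p)] + 58
       = -6·p + 58 = 70
⇒ p = -2.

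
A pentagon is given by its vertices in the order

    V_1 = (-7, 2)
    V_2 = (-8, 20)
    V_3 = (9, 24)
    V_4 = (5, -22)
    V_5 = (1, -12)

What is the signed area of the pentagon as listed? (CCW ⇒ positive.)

Cross-terms: -124, -372, -318, -38, -82  ⇒  Σ = -934
Signed area = Σ/2 = -467 (negative ⇒ clockwise traversal).

-467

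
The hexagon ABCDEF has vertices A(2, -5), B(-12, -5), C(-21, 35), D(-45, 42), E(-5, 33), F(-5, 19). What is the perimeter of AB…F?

|AB| = √((-14)² + (0)²) = √196 = 14
|BC| = √((-9)² + (40)²) = √1681 = 41
|CD| = √((-24)² + (7)²) = √625 = 25
|DE| = √((40)² + (-9)²) = √1681 = 41
|EF| = √((0)² + (-14)²) = √196 = 14
|FA| = √((7)² + (-24)²) = √625 = 25
Perimeter = 14 + 41 + 25 + 41 + 14 + 25 = 160.

160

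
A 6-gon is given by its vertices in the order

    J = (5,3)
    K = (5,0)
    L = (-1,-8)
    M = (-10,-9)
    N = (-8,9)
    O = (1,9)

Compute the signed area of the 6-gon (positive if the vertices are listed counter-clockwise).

-205.5

Apply Gauss's area formula: 2A = Σ (x_i·y_{i+1} − x_{i+1}·y_i), indices taken mod 6.
J→K: (5)(0) − (5)(3) = -15
K→L: (5)(-8) − (-1)(0) = -40
L→M: (-1)(-9) − (-10)(-8) = -71
M→N: (-10)(9) − (-8)(-9) = -162
N→O: (-8)(9) − (1)(9) = -81
O→J: (1)(3) − (5)(9) = -42
Σ = -411
Signed area = Σ/2 = -205.5 (negative ⇒ clockwise traversal).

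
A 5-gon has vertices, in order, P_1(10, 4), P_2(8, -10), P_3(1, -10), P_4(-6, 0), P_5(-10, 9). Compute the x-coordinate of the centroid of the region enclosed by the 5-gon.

307/223

Apply the surveyor's formula. First the cross-terms c_i = x_i·y_{i+1} − x_{i+1}·y_i:
  -132, -70, -60, -54, -130  ⇒  2A = -446, A = -223.
Then Σ (x_i + x_{i+1})·c_i = -1842, so x̄ = -1842 / (6·(-223)) = 307/223.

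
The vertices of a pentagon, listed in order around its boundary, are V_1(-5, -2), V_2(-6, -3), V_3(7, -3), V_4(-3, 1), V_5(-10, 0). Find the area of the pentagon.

Apply the surveyor's formula: 2A = Σ (x_i·y_{i+1} − x_{i+1}·y_i), indices taken mod 5.
V_1→V_2: (-5)(-3) − (-6)(-2) = 3
V_2→V_3: (-6)(-3) − (7)(-3) = 39
V_3→V_4: (7)(1) − (-3)(-3) = -2
V_4→V_5: (-3)(0) − (-10)(1) = 10
V_5→V_1: (-10)(-2) − (-5)(0) = 20
Σ = 70
Area = |Σ|/2 = 35.

35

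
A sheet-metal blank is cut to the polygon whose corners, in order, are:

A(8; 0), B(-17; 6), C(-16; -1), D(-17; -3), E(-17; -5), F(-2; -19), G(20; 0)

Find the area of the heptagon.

459.5

Cross-terms: 48, 113, 31, 34, 313, 380, 0  ⇒  Σ = 919
Area = |Σ|/2 = 459.5.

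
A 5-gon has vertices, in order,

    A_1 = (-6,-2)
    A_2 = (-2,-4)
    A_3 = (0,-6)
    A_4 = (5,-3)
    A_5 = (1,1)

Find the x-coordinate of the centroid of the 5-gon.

Apply the surveyor's formula. First the cross-terms c_i = x_i·y_{i+1} − x_{i+1}·y_i:
  20, 12, 30, 8, 4  ⇒  2A = 74, A = 37.
Then Σ (x_i + x_{i+1})·c_i = -6, so x̄ = -6 / (6·37) = -1/37.

-1/37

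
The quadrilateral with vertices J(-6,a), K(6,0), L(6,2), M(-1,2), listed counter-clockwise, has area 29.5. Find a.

The doubled signed area Σ (x_i y_{i+1} − x_{i+1} y_i) is linear in a.
With a=0 it equals 38; the coefficient of a is -7 (from the two edges through J).
So -7·a + 38 = 2·29.5 = 59 ⇒ a = -3.

-3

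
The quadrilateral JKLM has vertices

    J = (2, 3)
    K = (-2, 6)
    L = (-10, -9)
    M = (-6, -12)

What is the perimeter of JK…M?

44

|JK| = √((-4)² + (3)²) = √25 = 5
|KL| = √((-8)² + (-15)²) = √289 = 17
|LM| = √((4)² + (-3)²) = √25 = 5
|MJ| = √((8)² + (15)²) = √289 = 17
Perimeter = 5 + 17 + 5 + 17 = 44.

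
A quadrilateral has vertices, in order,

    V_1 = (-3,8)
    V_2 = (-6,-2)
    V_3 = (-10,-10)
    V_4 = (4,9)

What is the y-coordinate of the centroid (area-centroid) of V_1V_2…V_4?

Apply the surveyor's formula. First the cross-terms c_i = x_i·y_{i+1} − x_{i+1}·y_i:
  54, 40, -50, 59  ⇒  2A = 103, A = 51.5.
Then Σ (y_i + y_{i+1})·c_i = 897, so ȳ = 897 / (6·51.5) = 299/103.

299/103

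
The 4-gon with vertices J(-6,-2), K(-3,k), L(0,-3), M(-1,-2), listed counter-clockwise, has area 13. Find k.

Write out the shoelace sum; only the two edges meeting at K involve k:
2·Area = [((-6)·k − (-3)·(-2)) + ((-3)·(-3) − 0·k)] + -13
       = -6·k + -10 = 26
⇒ k = -6.

-6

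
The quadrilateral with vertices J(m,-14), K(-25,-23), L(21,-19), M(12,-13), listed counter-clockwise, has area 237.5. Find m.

-8

The doubled signed area Σ (x_i y_{i+1} − x_{i+1} y_i) is linear in m.
With m=0 it equals 395; the coefficient of m is -10 (from the two edges through J).
So -10·m + 395 = 2·237.5 = 475 ⇒ m = -8.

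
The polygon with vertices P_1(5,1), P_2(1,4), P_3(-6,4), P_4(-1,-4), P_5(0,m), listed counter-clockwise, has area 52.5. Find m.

Write out the shoelace sum; only the two edges meeting at P_5 involve m:
2·Area = [((-1)·m − 0·(-4)) + (0·1 − 5·m)] + 75
       = -6·m + 75 = 105
⇒ m = -5.

-5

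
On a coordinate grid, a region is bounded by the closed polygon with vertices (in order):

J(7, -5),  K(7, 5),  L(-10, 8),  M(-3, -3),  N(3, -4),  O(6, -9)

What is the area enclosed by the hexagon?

Apply the shoelace formula: 2A = Σ (x_i·y_{i+1} − x_{i+1}·y_i), indices taken mod 6.
Σ = (70) + (106) + (54) + (21) + (-3) + (33) = 281
Area = |Σ|/2 = 140.5.

140.5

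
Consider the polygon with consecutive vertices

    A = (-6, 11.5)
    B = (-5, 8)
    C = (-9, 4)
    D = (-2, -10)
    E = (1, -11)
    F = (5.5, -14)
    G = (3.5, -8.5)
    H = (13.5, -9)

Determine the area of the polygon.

212.375

Apply the surveyor's formula: 2A = Σ (x_i·y_{i+1} − x_{i+1}·y_i), indices taken mod 8.
A→B: (-6)(8) − (-5)(11.5) = 9.5
B→C: (-5)(4) − (-9)(8) = 52
C→D: (-9)(-10) − (-2)(4) = 98
D→E: (-2)(-11) − (1)(-10) = 32
E→F: (1)(-14) − (5.5)(-11) = 46.5
F→G: (5.5)(-8.5) − (3.5)(-14) = 2.25
G→H: (3.5)(-9) − (13.5)(-8.5) = 83.25
H→A: (13.5)(11.5) − (-6)(-9) = 101.25
Σ = 424.75
Area = |Σ|/2 = 212.375.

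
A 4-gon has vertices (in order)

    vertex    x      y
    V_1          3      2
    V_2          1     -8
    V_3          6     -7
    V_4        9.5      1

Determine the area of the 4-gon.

51.75

Apply the shoelace formula: 2A = Σ (x_i·y_{i+1} − x_{i+1}·y_i), indices taken mod 4.
Σ = (-26) + (41) + (72.5) + (16) = 103.5
Area = |Σ|/2 = 51.75.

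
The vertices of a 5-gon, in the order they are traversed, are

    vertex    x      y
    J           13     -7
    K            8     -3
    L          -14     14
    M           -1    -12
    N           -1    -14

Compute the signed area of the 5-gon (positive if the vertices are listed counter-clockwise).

Apply Gauss's area formula: 2A = Σ (x_i·y_{i+1} − x_{i+1}·y_i), indices taken mod 5.
Σ = (17) + (70) + (182) + (2) + (189) = 460
Signed area = Σ/2 = 230 (positive ⇒ counter-clockwise traversal).

230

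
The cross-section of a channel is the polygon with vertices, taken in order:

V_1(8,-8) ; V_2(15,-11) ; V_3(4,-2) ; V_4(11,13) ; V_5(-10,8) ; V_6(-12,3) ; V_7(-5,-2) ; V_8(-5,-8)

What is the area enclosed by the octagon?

Apply the shoelace (surveyor's) formula: 2A = Σ (x_i·y_{i+1} − x_{i+1}·y_i), indices taken mod 8.
Σ = (32) + (14) + (74) + (218) + (66) + (39) + (30) + (104) = 577
Area = |Σ|/2 = 288.5.

288.5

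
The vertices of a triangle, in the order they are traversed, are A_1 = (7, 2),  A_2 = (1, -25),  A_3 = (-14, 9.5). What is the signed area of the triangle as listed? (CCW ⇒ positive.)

-306

Apply the shoelace (surveyor's) formula: 2A = Σ (x_i·y_{i+1} − x_{i+1}·y_i), indices taken mod 3.
Cross-terms: -177, -340.5, -94.5  ⇒  Σ = -612
Signed area = Σ/2 = -306 (negative ⇒ clockwise traversal).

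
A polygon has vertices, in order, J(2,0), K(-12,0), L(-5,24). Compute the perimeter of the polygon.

|JK| = √((-14)² + (0)²) = √196 = 14
|KL| = √((7)² + (24)²) = √625 = 25
|LJ| = √((7)² + (-24)²) = √625 = 25
Perimeter = 14 + 25 + 25 = 64.

64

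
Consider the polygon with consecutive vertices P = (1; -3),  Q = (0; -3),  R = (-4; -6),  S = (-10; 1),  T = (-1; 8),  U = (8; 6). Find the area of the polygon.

129

Apply the shoelace formula: 2A = Σ (x_i·y_{i+1} − x_{i+1}·y_i), indices taken mod 6.
P→Q: (1)(-3) − (0)(-3) = -3
Q→R: (0)(-6) − (-4)(-3) = -12
R→S: (-4)(1) − (-10)(-6) = -64
S→T: (-10)(8) − (-1)(1) = -79
T→U: (-1)(6) − (8)(8) = -70
U→P: (8)(-3) − (1)(6) = -30
Σ = -258
Area = |Σ|/2 = 129.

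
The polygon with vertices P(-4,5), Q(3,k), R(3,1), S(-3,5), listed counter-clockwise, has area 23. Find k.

The doubled signed area Σ (x_i y_{i+1} − x_{i+1} y_i) is linear in k.
With k=0 it equals 11; the coefficient of k is -7 (from the two edges through Q).
So -7·k + 11 = 2·23 = 46 ⇒ k = -5.

-5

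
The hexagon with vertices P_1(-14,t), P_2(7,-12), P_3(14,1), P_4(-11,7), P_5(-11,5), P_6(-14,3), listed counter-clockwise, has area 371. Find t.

-9

Write out the shoelace sum; only the two edges meeting at P_1 involve t:
2·Area = [((-14)·t − (-14)·3) + ((-14)·(-12) − 7·t)] + 343
       = -21·t + 553 = 742
⇒ t = -9.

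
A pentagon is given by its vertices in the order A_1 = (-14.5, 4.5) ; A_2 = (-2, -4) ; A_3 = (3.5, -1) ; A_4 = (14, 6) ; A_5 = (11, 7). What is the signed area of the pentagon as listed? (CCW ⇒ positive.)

Σ = (67) + (16) + (35) + (32) + (151) = 301
Signed area = Σ/2 = 150.5 (positive ⇒ counter-clockwise traversal).

150.5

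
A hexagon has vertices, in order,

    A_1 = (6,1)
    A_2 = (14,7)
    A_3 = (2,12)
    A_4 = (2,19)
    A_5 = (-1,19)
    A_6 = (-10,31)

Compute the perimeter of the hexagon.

82

|A_1A_2| = √((8)² + (6)²) = √100 = 10
|A_2A_3| = √((-12)² + (5)²) = √169 = 13
|A_3A_4| = √((0)² + (7)²) = √49 = 7
|A_4A_5| = √((-3)² + (0)²) = √9 = 3
|A_5A_6| = √((-9)² + (12)²) = √225 = 15
|A_6A_1| = √((16)² + (-30)²) = √1156 = 34
Perimeter = 10 + 13 + 7 + 3 + 15 + 34 = 82.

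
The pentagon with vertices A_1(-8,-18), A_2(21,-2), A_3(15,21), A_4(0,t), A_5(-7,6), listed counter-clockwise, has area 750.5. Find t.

Write out the shoelace sum; only the two edges meeting at A_4 involve t:
2·Area = [(15·t − 0·21) + (0·6 − (-7)·t)] + 1039
       = 22·t + 1039 = 1501
⇒ t = 21.

21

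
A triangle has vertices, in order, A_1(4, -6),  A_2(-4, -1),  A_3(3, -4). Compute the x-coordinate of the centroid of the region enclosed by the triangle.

Apply the shoelace (surveyor's) formula. First the cross-terms c_i = x_i·y_{i+1} − x_{i+1}·y_i:
  -28, 19, -2  ⇒  2A = -11, A = -5.5.
Then Σ (x_i + x_{i+1})·c_i = -33, so x̄ = -33 / (6·(-5.5)) = 1.

1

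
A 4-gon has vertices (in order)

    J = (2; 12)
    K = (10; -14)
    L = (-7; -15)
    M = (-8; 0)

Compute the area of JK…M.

Apply the shoelace (surveyor's) formula: 2A = Σ (x_i·y_{i+1} − x_{i+1}·y_i), indices taken mod 4.
J→K: (2)(-14) − (10)(12) = -148
K→L: (10)(-15) − (-7)(-14) = -248
L→M: (-7)(0) − (-8)(-15) = -120
M→J: (-8)(12) − (2)(0) = -96
Σ = -612
Area = |Σ|/2 = 306.

306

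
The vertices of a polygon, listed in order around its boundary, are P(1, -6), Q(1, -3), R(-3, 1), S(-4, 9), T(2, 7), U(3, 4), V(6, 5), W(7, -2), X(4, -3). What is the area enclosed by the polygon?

Apply the shoelace formula: 2A = Σ (x_i·y_{i+1} − x_{i+1}·y_i), indices taken mod 9.
Σ = (3) + (-8) + (-23) + (-46) + (-13) + (-9) + (-47) + (-13) + (-21) = -177
Area = |Σ|/2 = 88.5.

88.5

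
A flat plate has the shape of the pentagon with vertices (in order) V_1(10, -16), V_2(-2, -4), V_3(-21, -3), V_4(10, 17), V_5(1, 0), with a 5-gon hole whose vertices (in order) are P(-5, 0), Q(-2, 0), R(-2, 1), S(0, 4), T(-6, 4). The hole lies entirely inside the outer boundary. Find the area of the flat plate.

Outer boundary:
V_1→V_2: (10)(-4) − (-2)(-16) = -72
V_2→V_3: (-2)(-3) − (-21)(-4) = -78
V_3→V_4: (-21)(17) − (10)(-3) = -327
V_4→V_5: (10)(0) − (1)(17) = -17
V_5→V_1: (1)(-16) − (10)(0) = -16
Σ = -510
Area = |Σ|/2 = 255.
Hole:
Apply the surveyor's formula: 2A = Σ (x_i·y_{i+1} − x_{i+1}·y_i), indices taken mod 5.
Σ = (0) + (-2) + (-8) + (24) + (20) = 34
Area = |Σ|/2 = 17.
Net area = 255 − 17 = 238.

238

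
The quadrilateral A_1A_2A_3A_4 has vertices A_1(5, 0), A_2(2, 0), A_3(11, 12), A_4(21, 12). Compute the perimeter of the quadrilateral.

48

|A_1A_2| = √((-3)² + (0)²) = √9 = 3
|A_2A_3| = √((9)² + (12)²) = √225 = 15
|A_3A_4| = √((10)² + (0)²) = √100 = 10
|A_4A_1| = √((-16)² + (-12)²) = √400 = 20
Perimeter = 3 + 15 + 10 + 20 = 48.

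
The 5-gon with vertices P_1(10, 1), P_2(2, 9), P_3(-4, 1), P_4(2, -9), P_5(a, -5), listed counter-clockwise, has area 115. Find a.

The doubled signed area Σ (x_i y_{i+1} − x_{i+1} y_i) is linear in a.
With a=0 it equals 200; the coefficient of a is 10 (from the two edges through P_5).
So 10·a + 200 = 2·115 = 230 ⇒ a = 3.

3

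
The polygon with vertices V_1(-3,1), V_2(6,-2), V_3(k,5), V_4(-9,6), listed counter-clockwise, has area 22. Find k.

-5

Write out the shoelace sum; only the two edges meeting at V_3 involve k:
2·Area = [(6·5 − k·(-2)) + (k·6 − (-9)·5)] + 9
       = 8·k + 84 = 44
⇒ k = -5.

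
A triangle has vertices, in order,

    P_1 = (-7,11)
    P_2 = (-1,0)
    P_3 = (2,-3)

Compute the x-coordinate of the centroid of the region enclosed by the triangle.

-2

Apply the shoelace (surveyor's) formula. First the cross-terms c_i = x_i·y_{i+1} − x_{i+1}·y_i:
  11, 3, 1  ⇒  2A = 15, A = 7.5.
Then Σ (x_i + x_{i+1})·c_i = -90, so x̄ = -90 / (6·7.5) = -2.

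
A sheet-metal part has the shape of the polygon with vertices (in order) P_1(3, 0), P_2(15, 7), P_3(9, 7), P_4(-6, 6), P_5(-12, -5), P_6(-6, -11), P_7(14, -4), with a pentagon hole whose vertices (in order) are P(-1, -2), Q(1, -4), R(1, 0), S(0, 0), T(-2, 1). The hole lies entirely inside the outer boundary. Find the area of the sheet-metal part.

Outer boundary:
Apply the surveyor's formula: 2A = Σ (x_i·y_{i+1} − x_{i+1}·y_i), indices taken mod 7.
Cross-terms: 21, 42, 96, 102, 102, 178, 12  ⇒  Σ = 553
Area = |Σ|/2 = 276.5.
Hole:
Σ = (6) + (4) + (0) + (0) + (5) = 15
Area = |Σ|/2 = 7.5.
Net area = 276.5 − 7.5 = 269.

269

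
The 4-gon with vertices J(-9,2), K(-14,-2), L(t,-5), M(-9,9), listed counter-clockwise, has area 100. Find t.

6

Write out the shoelace sum; only the two edges meeting at L involve t:
2·Area = [((-14)·(-5) − t·(-2)) + (t·9 − (-9)·(-5))] + 109
       = 11·t + 134 = 200
⇒ t = 6.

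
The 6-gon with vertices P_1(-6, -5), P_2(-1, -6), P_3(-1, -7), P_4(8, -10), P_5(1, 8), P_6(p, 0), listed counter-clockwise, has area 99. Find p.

Write out the shoelace sum; only the two edges meeting at P_6 involve p:
2·Area = [(1·0 − p·8) + (p·(-5) − (-6)·0)] + 172
       = -13·p + 172 = 198
⇒ p = -2.

-2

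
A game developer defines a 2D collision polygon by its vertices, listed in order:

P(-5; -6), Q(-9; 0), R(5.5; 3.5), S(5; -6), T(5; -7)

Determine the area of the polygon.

103

Σ = (-54) + (-31.5) + (-50.5) + (-5) + (-65) = -206
Area = |Σ|/2 = 103.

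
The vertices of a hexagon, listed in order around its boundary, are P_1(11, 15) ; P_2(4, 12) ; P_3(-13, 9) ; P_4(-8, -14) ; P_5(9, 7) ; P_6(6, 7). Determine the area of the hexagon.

Apply the shoelace formula: 2A = Σ (x_i·y_{i+1} − x_{i+1}·y_i), indices taken mod 6.
Cross-terms: 72, 192, 254, 70, 21, 13  ⇒  Σ = 622
Area = |Σ|/2 = 311.

311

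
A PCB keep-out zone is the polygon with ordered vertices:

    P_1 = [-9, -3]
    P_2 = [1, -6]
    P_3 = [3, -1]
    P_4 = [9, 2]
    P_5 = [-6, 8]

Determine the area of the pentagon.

Cross-terms: 57, 17, 15, 84, 90  ⇒  Σ = 263
Area = |Σ|/2 = 131.5.

131.5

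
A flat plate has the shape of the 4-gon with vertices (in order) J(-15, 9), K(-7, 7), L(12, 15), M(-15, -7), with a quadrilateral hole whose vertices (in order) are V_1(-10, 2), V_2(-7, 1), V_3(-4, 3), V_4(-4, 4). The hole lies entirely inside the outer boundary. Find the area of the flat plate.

Outer boundary:
Apply the surveyor's formula: 2A = Σ (x_i·y_{i+1} − x_{i+1}·y_i), indices taken mod 4.
Σ = (-42) + (-189) + (141) + (-240) = -330
Area = |Σ|/2 = 165.
Hole:
Σ = (4) + (-17) + (-4) + (32) = 15
Area = |Σ|/2 = 7.5.
Net area = 165 − 7.5 = 157.5.

157.5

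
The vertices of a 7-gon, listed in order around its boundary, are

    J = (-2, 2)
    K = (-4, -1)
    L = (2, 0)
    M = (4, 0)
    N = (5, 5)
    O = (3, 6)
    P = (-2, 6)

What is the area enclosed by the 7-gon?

J→K: (-2)(-1) − (-4)(2) = 10
K→L: (-4)(0) − (2)(-1) = 2
L→M: (2)(0) − (4)(0) = 0
M→N: (4)(5) − (5)(0) = 20
N→O: (5)(6) − (3)(5) = 15
O→P: (3)(6) − (-2)(6) = 30
P→J: (-2)(2) − (-2)(6) = 8
Σ = 85
Area = |Σ|/2 = 42.5.

42.5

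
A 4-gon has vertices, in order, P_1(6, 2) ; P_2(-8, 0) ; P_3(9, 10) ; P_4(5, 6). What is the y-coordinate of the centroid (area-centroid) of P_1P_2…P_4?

Apply Gauss's area formula. First the cross-terms c_i = x_i·y_{i+1} − x_{i+1}·y_i:
  16, -80, 4, -26  ⇒  2A = -86, A = -43.
Then Σ (y_i + y_{i+1})·c_i = -912, so ȳ = -912 / (6·(-43)) = 152/43.

152/43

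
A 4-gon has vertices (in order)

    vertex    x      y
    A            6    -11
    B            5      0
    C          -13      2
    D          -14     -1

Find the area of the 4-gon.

133

Σ = (55) + (10) + (41) + (160) = 266
Area = |Σ|/2 = 133.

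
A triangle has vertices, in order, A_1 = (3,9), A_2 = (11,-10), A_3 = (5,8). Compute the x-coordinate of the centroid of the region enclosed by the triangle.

Apply the surveyor's formula. First the cross-terms c_i = x_i·y_{i+1} − x_{i+1}·y_i:
  -129, 138, 21  ⇒  2A = 30, A = 15.
Then Σ (x_i + x_{i+1})·c_i = 570, so x̄ = 570 / (6·15) = 19/3.

19/3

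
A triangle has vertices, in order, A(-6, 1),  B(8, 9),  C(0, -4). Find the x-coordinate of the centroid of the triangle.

Apply the shoelace formula. First the cross-terms c_i = x_i·y_{i+1} − x_{i+1}·y_i:
  -62, -32, -24  ⇒  2A = -118, A = -59.
Then Σ (x_i + x_{i+1})·c_i = -236, so x̄ = -236 / (6·(-59)) = 2/3.

2/3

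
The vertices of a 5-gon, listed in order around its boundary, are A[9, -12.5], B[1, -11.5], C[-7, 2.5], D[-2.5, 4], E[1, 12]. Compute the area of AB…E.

Σ = (-91) + (-78) + (-21.75) + (-34) + (-120.5) = -345.25
Area = |Σ|/2 = 172.625.

172.625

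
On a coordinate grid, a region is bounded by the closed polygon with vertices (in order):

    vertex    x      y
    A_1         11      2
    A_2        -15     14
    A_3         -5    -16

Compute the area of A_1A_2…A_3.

330

Σ = (184) + (310) + (166) = 660
Area = |Σ|/2 = 330.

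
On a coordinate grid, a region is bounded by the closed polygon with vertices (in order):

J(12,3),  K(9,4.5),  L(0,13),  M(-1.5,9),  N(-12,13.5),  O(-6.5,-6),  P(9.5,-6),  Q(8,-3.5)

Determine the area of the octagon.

Apply the shoelace (surveyor's) formula: 2A = Σ (x_i·y_{i+1} − x_{i+1}·y_i), indices taken mod 8.
Cross-terms: 27, 117, 19.5, 87.75, 159.75, 96, 14.75, 66  ⇒  Σ = 587.75
Area = |Σ|/2 = 293.875.

293.875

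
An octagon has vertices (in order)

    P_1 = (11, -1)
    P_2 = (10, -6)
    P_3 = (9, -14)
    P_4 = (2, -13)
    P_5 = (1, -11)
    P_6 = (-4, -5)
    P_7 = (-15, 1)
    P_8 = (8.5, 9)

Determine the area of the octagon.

309.5

Apply Gauss's area formula: 2A = Σ (x_i·y_{i+1} − x_{i+1}·y_i), indices taken mod 8.
P_1→P_2: (11)(-6) − (10)(-1) = -56
P_2→P_3: (10)(-14) − (9)(-6) = -86
P_3→P_4: (9)(-13) − (2)(-14) = -89
P_4→P_5: (2)(-11) − (1)(-13) = -9
P_5→P_6: (1)(-5) − (-4)(-11) = -49
P_6→P_7: (-4)(1) − (-15)(-5) = -79
P_7→P_8: (-15)(9) − (8.5)(1) = -143.5
P_8→P_1: (8.5)(-1) − (11)(9) = -107.5
Σ = -619
Area = |Σ|/2 = 309.5.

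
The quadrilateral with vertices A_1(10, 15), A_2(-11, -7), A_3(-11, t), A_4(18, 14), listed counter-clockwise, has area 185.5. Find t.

-13

Write out the shoelace sum; only the two edges meeting at A_3 involve t:
2·Area = [((-11)·t − (-11)·(-7)) + ((-11)·14 − 18·t)] + 225
       = -29·t + -6 = 371
⇒ t = -13.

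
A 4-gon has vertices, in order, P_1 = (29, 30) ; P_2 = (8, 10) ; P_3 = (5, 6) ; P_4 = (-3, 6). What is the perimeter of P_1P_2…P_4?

82

|P_1P_2| = √((-21)² + (-20)²) = √841 = 29
|P_2P_3| = √((-3)² + (-4)²) = √25 = 5
|P_3P_4| = √((-8)² + (0)²) = √64 = 8
|P_4P_1| = √((32)² + (24)²) = √1600 = 40
Perimeter = 29 + 5 + 8 + 40 = 82.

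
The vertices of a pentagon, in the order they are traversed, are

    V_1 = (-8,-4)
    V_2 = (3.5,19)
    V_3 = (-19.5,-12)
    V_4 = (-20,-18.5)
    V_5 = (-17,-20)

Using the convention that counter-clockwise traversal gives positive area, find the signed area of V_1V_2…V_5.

Apply Gauss's area formula: 2A = Σ (x_i·y_{i+1} − x_{i+1}·y_i), indices taken mod 5.
Cross-terms: -138, 328.5, 120.75, 85.5, -92  ⇒  Σ = 304.75
Signed area = Σ/2 = 152.375 (positive ⇒ counter-clockwise traversal).

152.375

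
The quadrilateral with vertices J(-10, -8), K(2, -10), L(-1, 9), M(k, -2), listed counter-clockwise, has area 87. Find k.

-4

The doubled signed area Σ (x_i y_{i+1} − x_{i+1} y_i) is linear in k.
With k=0 it equals 106; the coefficient of k is -17 (from the two edges through M).
So -17·k + 106 = 2·87 = 174 ⇒ k = -4.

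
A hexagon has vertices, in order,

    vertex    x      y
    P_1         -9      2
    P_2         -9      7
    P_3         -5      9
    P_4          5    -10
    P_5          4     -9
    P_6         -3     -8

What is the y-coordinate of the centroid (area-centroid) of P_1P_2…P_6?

-35/57

Apply the shoelace (surveyor's) formula. First the cross-terms c_i = x_i·y_{i+1} − x_{i+1}·y_i:
  -45, -46, 5, -5, -59, -78  ⇒  2A = -228, A = -114.
Then Σ (y_i + y_{i+1})·c_i = 420, so ȳ = 420 / (6·(-114)) = -35/57.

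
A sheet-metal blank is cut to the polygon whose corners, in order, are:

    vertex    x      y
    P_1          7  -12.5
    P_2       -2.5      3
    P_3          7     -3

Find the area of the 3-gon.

45.125

Cross-terms: -10.25, -13.5, -66.5  ⇒  Σ = -90.25
Area = |Σ|/2 = 45.125.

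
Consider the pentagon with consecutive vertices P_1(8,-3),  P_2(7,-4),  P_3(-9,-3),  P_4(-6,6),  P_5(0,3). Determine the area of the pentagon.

91

Cross-terms: -11, -57, -72, -18, -24  ⇒  Σ = -182
Area = |Σ|/2 = 91.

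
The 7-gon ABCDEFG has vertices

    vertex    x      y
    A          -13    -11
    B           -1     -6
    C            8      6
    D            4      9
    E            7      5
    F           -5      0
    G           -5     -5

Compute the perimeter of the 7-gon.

66

|AB| = √((12)² + (5)²) = √169 = 13
|BC| = √((9)² + (12)²) = √225 = 15
|CD| = √((-4)² + (3)²) = √25 = 5
|DE| = √((3)² + (-4)²) = √25 = 5
|EF| = √((-12)² + (-5)²) = √169 = 13
|FG| = √((0)² + (-5)²) = √25 = 5
|GA| = √((-8)² + (-6)²) = √100 = 10
Perimeter = 13 + 15 + 5 + 5 + 13 + 5 + 10 = 66.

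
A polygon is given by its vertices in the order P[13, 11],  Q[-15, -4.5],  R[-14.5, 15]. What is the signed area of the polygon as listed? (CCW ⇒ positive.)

Apply the surveyor's formula: 2A = Σ (x_i·y_{i+1} − x_{i+1}·y_i), indices taken mod 3.
P→Q: (13)(-4.5) − (-15)(11) = 106.5
Q→R: (-15)(15) − (-14.5)(-4.5) = -290.25
R→P: (-14.5)(11) − (13)(15) = -354.5
Σ = -538.25
Signed area = Σ/2 = -269.125 (negative ⇒ clockwise traversal).

-269.125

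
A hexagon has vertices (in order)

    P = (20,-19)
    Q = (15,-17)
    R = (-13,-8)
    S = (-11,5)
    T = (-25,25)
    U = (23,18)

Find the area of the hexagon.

Σ = (-55) + (-341) + (-153) + (-150) + (-1025) + (-797) = -2521
Area = |Σ|/2 = 1260.5.

1260.5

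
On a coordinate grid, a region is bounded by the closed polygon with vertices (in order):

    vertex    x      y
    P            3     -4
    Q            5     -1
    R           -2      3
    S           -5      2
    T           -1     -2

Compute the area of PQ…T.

31.5

Apply the surveyor's formula: 2A = Σ (x_i·y_{i+1} − x_{i+1}·y_i), indices taken mod 5.
Σ = (17) + (13) + (11) + (12) + (10) = 63
Area = |Σ|/2 = 31.5.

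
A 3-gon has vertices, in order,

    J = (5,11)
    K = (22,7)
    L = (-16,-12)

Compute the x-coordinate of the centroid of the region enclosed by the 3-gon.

11/3

Apply the shoelace formula. First the cross-terms c_i = x_i·y_{i+1} − x_{i+1}·y_i:
  -207, -152, -116  ⇒  2A = -475, A = -237.5.
Then Σ (x_i + x_{i+1})·c_i = -5225, so x̄ = -5225 / (6·(-237.5)) = 11/3.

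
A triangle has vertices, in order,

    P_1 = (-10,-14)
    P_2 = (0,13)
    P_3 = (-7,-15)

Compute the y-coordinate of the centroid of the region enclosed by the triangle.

-16/3

Apply the shoelace (surveyor's) formula. First the cross-terms c_i = x_i·y_{i+1} − x_{i+1}·y_i:
  -130, 91, -52  ⇒  2A = -91, A = -45.5.
Then Σ (y_i + y_{i+1})·c_i = 1456, so ȳ = 1456 / (6·(-45.5)) = -16/3.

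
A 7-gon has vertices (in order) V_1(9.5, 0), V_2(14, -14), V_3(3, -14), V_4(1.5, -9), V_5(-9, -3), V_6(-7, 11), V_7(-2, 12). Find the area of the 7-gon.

337.25

Apply the shoelace formula: 2A = Σ (x_i·y_{i+1} − x_{i+1}·y_i), indices taken mod 7.
V_1→V_2: (9.5)(-14) − (14)(0) = -133
V_2→V_3: (14)(-14) − (3)(-14) = -154
V_3→V_4: (3)(-9) − (1.5)(-14) = -6
V_4→V_5: (1.5)(-3) − (-9)(-9) = -85.5
V_5→V_6: (-9)(11) − (-7)(-3) = -120
V_6→V_7: (-7)(12) − (-2)(11) = -62
V_7→V_1: (-2)(0) − (9.5)(12) = -114
Σ = -674.5
Area = |Σ|/2 = 337.25.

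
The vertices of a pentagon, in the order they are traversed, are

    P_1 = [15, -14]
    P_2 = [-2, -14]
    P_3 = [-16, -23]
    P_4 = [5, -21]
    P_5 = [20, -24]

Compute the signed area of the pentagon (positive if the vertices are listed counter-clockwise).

207.5

Σ = (-238) + (-178) + (451) + (300) + (80) = 415
Signed area = Σ/2 = 207.5 (positive ⇒ counter-clockwise traversal).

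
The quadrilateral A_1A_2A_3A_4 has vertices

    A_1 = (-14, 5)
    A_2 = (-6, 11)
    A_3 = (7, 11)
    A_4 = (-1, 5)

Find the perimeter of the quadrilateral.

|A_1A_2| = √((8)² + (6)²) = √100 = 10
|A_2A_3| = √((13)² + (0)²) = √169 = 13
|A_3A_4| = √((-8)² + (-6)²) = √100 = 10
|A_4A_1| = √((-13)² + (0)²) = √169 = 13
Perimeter = 10 + 13 + 10 + 13 = 46.

46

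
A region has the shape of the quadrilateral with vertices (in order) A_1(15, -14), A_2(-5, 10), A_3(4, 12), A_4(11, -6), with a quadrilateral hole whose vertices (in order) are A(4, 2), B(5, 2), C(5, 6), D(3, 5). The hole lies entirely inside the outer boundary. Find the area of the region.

Outer boundary:
Apply the surveyor's formula: 2A = Σ (x_i·y_{i+1} − x_{i+1}·y_i), indices taken mod 4.
A_1→A_2: (15)(10) − (-5)(-14) = 80
A_2→A_3: (-5)(12) − (4)(10) = -100
A_3→A_4: (4)(-6) − (11)(12) = -156
A_4→A_1: (11)(-14) − (15)(-6) = -64
Σ = -240
Area = |Σ|/2 = 120.
Hole:
Σ = (-2) + (20) + (7) + (-14) = 11
Area = |Σ|/2 = 5.5.
Net area = 120 − 5.5 = 114.5.

114.5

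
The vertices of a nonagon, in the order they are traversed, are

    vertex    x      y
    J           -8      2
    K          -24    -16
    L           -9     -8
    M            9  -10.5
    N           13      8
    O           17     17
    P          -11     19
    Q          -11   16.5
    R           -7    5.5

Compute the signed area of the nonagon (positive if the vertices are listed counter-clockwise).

653.25

Σ = (176) + (48) + (166.5) + (208.5) + (85) + (510) + (27.5) + (55) + (30) = 1306.5
Signed area = Σ/2 = 653.25 (positive ⇒ counter-clockwise traversal).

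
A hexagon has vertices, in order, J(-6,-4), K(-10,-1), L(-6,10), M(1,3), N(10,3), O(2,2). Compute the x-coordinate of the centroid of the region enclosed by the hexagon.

-745/177

Apply the shoelace formula. First the cross-terms c_i = x_i·y_{i+1} − x_{i+1}·y_i:
  -34, -106, -28, -27, 14, 4  ⇒  2A = -177, A = -88.5.
Then Σ (x_i + x_{i+1})·c_i = 2235, so x̄ = 2235 / (6·(-88.5)) = -745/177.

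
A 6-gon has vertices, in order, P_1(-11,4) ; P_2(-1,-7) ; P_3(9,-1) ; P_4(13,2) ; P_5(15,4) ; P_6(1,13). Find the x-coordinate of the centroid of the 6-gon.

Apply the shoelace formula. First the cross-terms c_i = x_i·y_{i+1} − x_{i+1}·y_i:
  81, 64, 31, 22, 191, 147  ⇒  2A = 536, A = 268.
Then Σ (x_i + x_{i+1})·c_i = 2424, so x̄ = 2424 / (6·268) = 101/67.

101/67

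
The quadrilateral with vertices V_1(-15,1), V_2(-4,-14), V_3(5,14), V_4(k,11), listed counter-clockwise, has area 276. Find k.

-8

Write out the shoelace sum; only the two edges meeting at V_4 involve k:
2·Area = [(5·11 − k·14) + (k·1 − (-15)·11)] + 228
       = -13·k + 448 = 552
⇒ k = -8.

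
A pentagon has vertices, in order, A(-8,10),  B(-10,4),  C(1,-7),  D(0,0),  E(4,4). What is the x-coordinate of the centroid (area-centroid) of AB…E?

Apply the shoelace (surveyor's) formula. First the cross-terms c_i = x_i·y_{i+1} − x_{i+1}·y_i:
  68, 66, 0, 0, 72  ⇒  2A = 206, A = 103.
Then Σ (x_i + x_{i+1})·c_i = -2106, so x̄ = -2106 / (6·103) = -351/103.

-351/103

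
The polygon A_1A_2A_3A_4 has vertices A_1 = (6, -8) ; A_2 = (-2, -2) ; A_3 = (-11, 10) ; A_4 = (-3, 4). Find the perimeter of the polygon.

|A_1A_2| = √((-8)² + (6)²) = √100 = 10
|A_2A_3| = √((-9)² + (12)²) = √225 = 15
|A_3A_4| = √((8)² + (-6)²) = √100 = 10
|A_4A_1| = √((9)² + (-12)²) = √225 = 15
Perimeter = 10 + 15 + 10 + 15 = 50.

50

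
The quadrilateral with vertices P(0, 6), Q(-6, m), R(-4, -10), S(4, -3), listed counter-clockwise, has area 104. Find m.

9

The doubled signed area Σ (x_i y_{i+1} − x_{i+1} y_i) is linear in m.
With m=0 it equals 172; the coefficient of m is 4 (from the two edges through Q).
So 4·m + 172 = 2·104 = 208 ⇒ m = 9.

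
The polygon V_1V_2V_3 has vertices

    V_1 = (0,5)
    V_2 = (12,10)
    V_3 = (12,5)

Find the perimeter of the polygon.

30

|V_1V_2| = √((12)² + (5)²) = √169 = 13
|V_2V_3| = √((0)² + (-5)²) = √25 = 5
|V_3V_1| = √((-12)² + (0)²) = √144 = 12
Perimeter = 13 + 5 + 12 = 30.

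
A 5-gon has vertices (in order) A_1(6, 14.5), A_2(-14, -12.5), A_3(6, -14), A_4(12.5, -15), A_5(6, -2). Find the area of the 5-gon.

324

Apply the shoelace formula: 2A = Σ (x_i·y_{i+1} − x_{i+1}·y_i), indices taken mod 5.
A_1→A_2: (6)(-12.5) − (-14)(14.5) = 128
A_2→A_3: (-14)(-14) − (6)(-12.5) = 271
A_3→A_4: (6)(-15) − (12.5)(-14) = 85
A_4→A_5: (12.5)(-2) − (6)(-15) = 65
A_5→A_1: (6)(14.5) − (6)(-2) = 99
Σ = 648
Area = |Σ|/2 = 324.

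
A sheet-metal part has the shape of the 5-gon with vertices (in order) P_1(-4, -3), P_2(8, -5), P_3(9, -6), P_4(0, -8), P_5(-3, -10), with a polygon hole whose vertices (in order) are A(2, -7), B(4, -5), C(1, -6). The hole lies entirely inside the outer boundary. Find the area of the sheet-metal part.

41

Outer boundary:
Apply the surveyor's formula: 2A = Σ (x_i·y_{i+1} − x_{i+1}·y_i), indices taken mod 5.
Σ = (44) + (-3) + (-72) + (-24) + (-31) = -86
Area = |Σ|/2 = 43.
Hole:
A→B: (2)(-5) − (4)(-7) = 18
B→C: (4)(-6) − (1)(-5) = -19
C→A: (1)(-7) − (2)(-6) = 5
Σ = 4
Area = |Σ|/2 = 2.
Net area = 43 − 2 = 41.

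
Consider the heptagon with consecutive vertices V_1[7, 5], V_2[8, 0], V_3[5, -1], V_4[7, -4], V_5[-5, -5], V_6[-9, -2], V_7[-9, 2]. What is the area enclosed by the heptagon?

123

Apply the shoelace (surveyor's) formula: 2A = Σ (x_i·y_{i+1} − x_{i+1}·y_i), indices taken mod 7.
V_1→V_2: (7)(0) − (8)(5) = -40
V_2→V_3: (8)(-1) − (5)(0) = -8
V_3→V_4: (5)(-4) − (7)(-1) = -13
V_4→V_5: (7)(-5) − (-5)(-4) = -55
V_5→V_6: (-5)(-2) − (-9)(-5) = -35
V_6→V_7: (-9)(2) − (-9)(-2) = -36
V_7→V_1: (-9)(5) − (7)(2) = -59
Σ = -246
Area = |Σ|/2 = 123.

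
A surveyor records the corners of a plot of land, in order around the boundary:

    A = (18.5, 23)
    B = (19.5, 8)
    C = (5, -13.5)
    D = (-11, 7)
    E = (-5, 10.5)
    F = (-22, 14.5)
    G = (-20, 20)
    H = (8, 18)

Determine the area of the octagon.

A→B: (18.5)(8) − (19.5)(23) = -300.5
B→C: (19.5)(-13.5) − (5)(8) = -303.25
C→D: (5)(7) − (-11)(-13.5) = -113.5
D→E: (-11)(10.5) − (-5)(7) = -80.5
E→F: (-5)(14.5) − (-22)(10.5) = 158.5
F→G: (-22)(20) − (-20)(14.5) = -150
G→H: (-20)(18) − (8)(20) = -520
H→A: (8)(23) − (18.5)(18) = -149
Σ = -1458.25
Area = |Σ|/2 = 729.125.

729.125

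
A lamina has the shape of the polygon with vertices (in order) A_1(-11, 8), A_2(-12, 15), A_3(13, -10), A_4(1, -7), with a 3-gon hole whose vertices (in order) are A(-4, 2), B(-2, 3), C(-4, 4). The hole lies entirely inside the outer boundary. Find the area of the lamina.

Outer boundary:
Σ = (-69) + (-75) + (-81) + (-69) = -294
Area = |Σ|/2 = 147.
Hole:
Apply the surveyor's formula: 2A = Σ (x_i·y_{i+1} − x_{i+1}·y_i), indices taken mod 3.
Σ = (-8) + (4) + (8) = 4
Area = |Σ|/2 = 2.
Net area = 147 − 2 = 145.

145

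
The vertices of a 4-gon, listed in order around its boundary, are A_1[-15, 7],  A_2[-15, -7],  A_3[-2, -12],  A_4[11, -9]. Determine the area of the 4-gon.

Σ = (210) + (166) + (150) + (-58) = 468
Area = |Σ|/2 = 234.

234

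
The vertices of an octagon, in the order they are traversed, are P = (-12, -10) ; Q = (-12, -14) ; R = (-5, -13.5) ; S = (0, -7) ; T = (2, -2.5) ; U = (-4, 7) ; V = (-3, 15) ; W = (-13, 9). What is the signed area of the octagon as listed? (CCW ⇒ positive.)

280

Apply the surveyor's formula: 2A = Σ (x_i·y_{i+1} − x_{i+1}·y_i), indices taken mod 8.
Σ = (48) + (92) + (35) + (14) + (4) + (-39) + (168) + (238) = 560
Signed area = Σ/2 = 280 (positive ⇒ counter-clockwise traversal).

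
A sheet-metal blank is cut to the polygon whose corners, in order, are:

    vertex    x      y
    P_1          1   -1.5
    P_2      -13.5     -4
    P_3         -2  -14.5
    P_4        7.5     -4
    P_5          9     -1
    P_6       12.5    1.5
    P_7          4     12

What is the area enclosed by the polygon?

Apply the surveyor's formula: 2A = Σ (x_i·y_{i+1} − x_{i+1}·y_i), indices taken mod 7.
Σ = (-24.25) + (187.75) + (116.75) + (28.5) + (26) + (144) + (-18) = 460.75
Area = |Σ|/2 = 230.375.

230.375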